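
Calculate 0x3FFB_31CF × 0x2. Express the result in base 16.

Multiply each base-16 digit by 2, carrying:
  F×2 = 30 → write E carry 1
  C×2+1 = 25 → write 9 carry 1
  1×2+1 = 3 → write 3
  3×2 = 6 → write 6
  B×2 = 22 → write 6 carry 1
  F×2+1 = 31 → write F carry 1
  F×2+1 = 31 → write F carry 1
  3×2+1 = 7 → write 7

0x7FF6639E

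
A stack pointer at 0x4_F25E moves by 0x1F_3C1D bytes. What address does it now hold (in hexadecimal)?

0x242E7B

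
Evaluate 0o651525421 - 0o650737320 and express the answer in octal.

0o566101

Subtract column by column in base 8:
  1-0 → 1
  2-2 → 0
  4-3 → 1
  5-7 → 6 (borrow)
  2-3-1 → 6 (borrow)
  5-7-1 → 5 (borrow)
  1-0-1 → 0
  5-5 → 0
  6-6 → 0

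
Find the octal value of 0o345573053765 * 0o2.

Multiply each base-8 digit by 2, carrying:
  5×2 = 10 → write 2 carry 1
  6×2+1 = 13 → write 5 carry 1
  7×2+1 = 15 → write 7 carry 1
  3×2+1 = 7 → write 7
  5×2 = 10 → write 2 carry 1
  0×2+1 = 1 → write 1
  3×2 = 6 → write 6
  7×2 = 14 → write 6 carry 1
  5×2+1 = 11 → write 3 carry 1
  5×2+1 = 11 → write 3 carry 1
  4×2+1 = 9 → write 1 carry 1
  3×2+1 = 7 → write 7

0o713366127752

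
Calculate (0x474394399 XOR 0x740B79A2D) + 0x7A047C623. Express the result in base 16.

First 0x474394399 XOR 0x740B79A2D = 0x3348ED9B4.
Add column by column in base 16, right to left:
  4+3 = 7
  B+2 = D
  9+6 = F
  D+C = 9 carry 1
  E+7+1 = 6 carry 1
  8+4+1 = D
  4+0 = 4
  3+A = D
  3+7 = A

0xAD4D69FD7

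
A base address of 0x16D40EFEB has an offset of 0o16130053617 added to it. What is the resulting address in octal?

0o73650243572

0x16D40EFEB = 0o55520167753 in octal.
Add column by column in base 8, right to left:
  3+7 = 2 carry 1
  5+1+1 = 7
  7+6 = 5 carry 1
  7+3+1 = 3 carry 1
  6+5+1 = 4 carry 1
  1+0+1 = 2
  0+0 = 0
  2+3 = 5
  5+1 = 6
  5+6 = 3 carry 1
  5+1+1 = 7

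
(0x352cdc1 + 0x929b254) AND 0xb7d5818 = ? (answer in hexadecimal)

Add column by column in base 16, right to left:
  1+4 = 5
  c+5 = 1 carry 1
  d+2+1 = 0 carry 1
  c+b+1 = 8 carry 1
  2+9+1 = c
  5+2 = 7
  3+9 = c
Sum = 0xc7c8015; now AND with 0xb7d5818:
  c&b=8, 7&7=7, c&d=c, 8&5=0, 0&8=0, 1&1=1, 5&8=0

0x87c0010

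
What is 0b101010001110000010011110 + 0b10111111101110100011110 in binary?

Add column by column in base 2, right to left:
  0+0 = 0
  1+1 = 0 carry 1
  1+1+1 = 1 carry 1
  1+1+1 = 1 carry 1
  1+1+1 = 1 carry 1
  0+0+1 = 1
  0+0 = 0
  1+0 = 1
  0+1 = 1
  0+0 = 0
  0+1 = 1
  0+1 = 1
  0+1 = 1
  1+0 = 1
  1+1 = 0 carry 1
  1+1+1 = 1 carry 1
  0+1+1 = 0 carry 1
  0+1+1 = 0 carry 1
  0+1+1 = 0 carry 1
  1+1+1 = 1 carry 1
  0+1+1 = 0 carry 1
  1+0+1 = 0 carry 1
  0+1+1 = 0 carry 1
  1+0+1 = 0 carry 1
  final carry 1

0b1000010001011110110111100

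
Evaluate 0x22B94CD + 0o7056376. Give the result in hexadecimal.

0o7056376 = 0x1C5CFE in hexadecimal.
Add column by column in base 16, right to left:
  D+E = B carry 1
  C+F+1 = C carry 1
  4+C+1 = 1 carry 1
  9+5+1 = F
  B+C = 7 carry 1
  2+1+1 = 4
  2+0 = 2

0x247F1CB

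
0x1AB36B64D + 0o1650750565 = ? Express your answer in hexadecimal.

0o1650750565 = 0xEA3D175 in hexadecimal.
Add column by column in base 16, right to left:
  D+5 = 2 carry 1
  4+7+1 = C
  6+1 = 7
  B+D = 8 carry 1
  6+3+1 = A
  3+A = D
  B+E = 9 carry 1
  A+0+1 = B
  1+0 = 1

0x1B9DA87C2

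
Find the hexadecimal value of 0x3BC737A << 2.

0xEF1CDE8

2 bits is not a whole number of base-16 digits; in binary: 11101111000111001101111010 << 2 = 1110111100011100110111101000.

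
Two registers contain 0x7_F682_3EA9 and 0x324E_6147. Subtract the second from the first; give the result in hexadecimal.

0x7C433DD62

Subtract column by column in base 16:
  9-7 → 2
  A-4 → 6
  E-1 → D
  3-6 → D (borrow)
  2-E-1 → 3 (borrow)
  8-4-1 → 3
  6-2 → 4
  F-3 → C
  7-0 → 7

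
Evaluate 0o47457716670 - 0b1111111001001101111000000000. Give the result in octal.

0o45466537670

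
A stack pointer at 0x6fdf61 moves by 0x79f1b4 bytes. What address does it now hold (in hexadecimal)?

0xe9d115

Add column by column in base 16, right to left:
  1+4 = 5
  6+b = 1 carry 1
  f+1+1 = 1 carry 1
  d+f+1 = d carry 1
  f+9+1 = 9 carry 1
  6+7+1 = e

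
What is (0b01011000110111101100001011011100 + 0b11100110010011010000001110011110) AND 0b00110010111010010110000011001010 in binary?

Add column by column in base 2, right to left:
  0+0 = 0
  0+1 = 1
  1+1 = 0 carry 1
  1+1+1 = 1 carry 1
  1+1+1 = 1 carry 1
  0+0+1 = 1
  1+0 = 1
  1+1 = 0 carry 1
  0+1+1 = 0 carry 1
  1+1+1 = 1 carry 1
  0+0+1 = 1
  0+0 = 0
  0+0 = 0
  0+0 = 0
  1+0 = 1
  1+0 = 1
  0+1 = 1
  1+0 = 1
  1+1 = 0 carry 1
  1+1+1 = 1 carry 1
  1+0+1 = 0 carry 1
  0+0+1 = 1
  1+1 = 0 carry 1
  1+0+1 = 0 carry 1
  0+0+1 = 1
  0+1 = 1
  0+1 = 1
  1+0 = 1
  1+0 = 1
  0+1 = 1
  1+1 = 0 carry 1
  0+1+1 = 0 carry 1
  final carry 1
Sum = 0b100111111001010111100011001111010; now AND with 0b00110010111010010110000011001010:
  100111111001010111100011001111010
& 000110010111010010110000011001010
= 000110010001010010100000001001010

0b110010001010010100000001001010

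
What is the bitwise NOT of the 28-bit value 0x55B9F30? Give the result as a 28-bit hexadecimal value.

Each hex digit d becomes F−d:
  5→A, 5→A, B→4, 9→6, F→0, 3→C, 0→F

0xAA460CF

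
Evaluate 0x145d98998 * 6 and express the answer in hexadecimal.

Multiply each base-16 digit by 6, carrying:
  8×6 = 48 → write 0 carry 3
  9×6+3 = 57 → write 9 carry 3
  9×6+3 = 57 → write 9 carry 3
  8×6+3 = 51 → write 3 carry 3
  9×6+3 = 57 → write 9 carry 3
  d×6+3 = 81 → write 1 carry 5
  5×6+5 = 35 → write 3 carry 2
  4×6+2 = 26 → write a carry 1
  1×6+1 = 7 → write 7

0x7a3193990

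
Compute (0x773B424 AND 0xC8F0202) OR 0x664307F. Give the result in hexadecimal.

0x773B424 AND 0xC8F0202 = 0x4030000.
Then OR with 0x664307F.

0x667307F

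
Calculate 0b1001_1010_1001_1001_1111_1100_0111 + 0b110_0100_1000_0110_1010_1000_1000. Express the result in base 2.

Add column by column in base 2, right to left:
  1+0 = 1
  1+0 = 1
  1+0 = 1
  0+1 = 1
  0+0 = 0
  0+0 = 0
  1+0 = 1
  1+1 = 0 carry 1
  1+0+1 = 0 carry 1
  1+1+1 = 1 carry 1
  1+0+1 = 0 carry 1
  1+1+1 = 1 carry 1
  1+0+1 = 0 carry 1
  0+1+1 = 0 carry 1
  0+1+1 = 0 carry 1
  1+0+1 = 0 carry 1
  1+0+1 = 0 carry 1
  0+0+1 = 1
  0+0 = 0
  1+1 = 0 carry 1
  0+0+1 = 1
  1+0 = 1
  0+1 = 1
  1+0 = 1
  1+0 = 1
  0+1 = 1
  0+1 = 1
  1+0 = 1

0b1111111100100000101001001111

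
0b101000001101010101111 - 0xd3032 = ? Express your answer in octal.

0o1565175

0b101000001101010101111 = 0o5015257 in octal.
0xd3032 = 0o3230062 in octal.
Subtract column by column in base 8:
  7-2 → 5
  5-6 → 7 (borrow)
  2-0-1 → 1
  5-0 → 5
  1-3 → 6 (borrow)
  0-2-1 → 5 (borrow)
  5-3-1 → 1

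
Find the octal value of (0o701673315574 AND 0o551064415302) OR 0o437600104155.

0o701673315574 AND 0o551064415302 = 0o501060015100.
Then OR with 0o437600104155.

0o537660115155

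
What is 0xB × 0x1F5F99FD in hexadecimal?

0x1591B9DDF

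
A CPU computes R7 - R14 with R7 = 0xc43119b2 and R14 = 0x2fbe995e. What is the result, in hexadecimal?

Subtract column by column in base 16:
  2-e → 4 (borrow)
  b-5-1 → 5
  9-9 → 0
  1-9 → 8 (borrow)
  1-e-1 → 2 (borrow)
  3-b-1 → 7 (borrow)
  4-f-1 → 4 (borrow)
  c-2-1 → 9

0x94728054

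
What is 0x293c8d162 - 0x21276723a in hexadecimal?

Subtract column by column in base 16:
  2-a → 8 (borrow)
  6-3-1 → 2
  1-2 → f (borrow)
  d-7-1 → 5
  8-6 → 2
  c-7 → 5
  3-2 → 1
  9-1 → 8
  2-2 → 0

0x81525f28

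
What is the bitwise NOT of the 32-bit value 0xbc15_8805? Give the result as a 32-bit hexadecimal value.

0x43ea77fa

Each hex digit d becomes f−d:
  b→4, c→3, 1→e, 5→a, 8→7, 8→7, 0→f, 5→a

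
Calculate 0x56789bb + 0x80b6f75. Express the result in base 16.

0xd72f930

Add column by column in base 16, right to left:
  b+5 = 0 carry 1
  b+7+1 = 3 carry 1
  9+f+1 = 9 carry 1
  8+6+1 = f
  7+b = 2 carry 1
  6+0+1 = 7
  5+8 = d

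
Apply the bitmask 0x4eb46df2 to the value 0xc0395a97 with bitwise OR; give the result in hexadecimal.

0xcebd7ff7

OR each hex digit independently (no carries):
  c|4=c, 0|e=e, 3|b=b, 9|4=d, 5|6=7, a|d=f, 9|f=f, 7|2=7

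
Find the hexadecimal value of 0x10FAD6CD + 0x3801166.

0x147AE833

Add column by column in base 16, right to left:
  D+6 = 3 carry 1
  C+6+1 = 3 carry 1
  6+1+1 = 8
  D+1 = E
  A+0 = A
  F+8 = 7 carry 1
  0+3+1 = 4
  1+0 = 1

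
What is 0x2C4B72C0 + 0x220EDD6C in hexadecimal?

Add column by column in base 16, right to left:
  0+C = C
  C+6 = 2 carry 1
  2+D+1 = 0 carry 1
  7+D+1 = 5 carry 1
  B+E+1 = A carry 1
  4+0+1 = 5
  C+2 = E
  2+2 = 4

0x4E5A502C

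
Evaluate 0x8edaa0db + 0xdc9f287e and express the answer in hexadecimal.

0x16b79c959

Add column by column in base 16, right to left:
  b+e = 9 carry 1
  d+7+1 = 5 carry 1
  0+8+1 = 9
  a+2 = c
  a+f = 9 carry 1
  d+9+1 = 7 carry 1
  e+c+1 = b carry 1
  8+d+1 = 6 carry 1
  final carry 1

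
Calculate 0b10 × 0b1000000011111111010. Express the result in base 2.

0b10000000111111110100

Multiply each base-2 digit by 2, carrying:
  0×2 = 0 → write 0
  1×2 = 2 → write 0 carry 1
  0×2+1 = 1 → write 1
  1×2 = 2 → write 0 carry 1
  1×2+1 = 3 → write 1 carry 1
  1×2+1 = 3 → write 1 carry 1
  1×2+1 = 3 → write 1 carry 1
  1×2+1 = 3 → write 1 carry 1
  1×2+1 = 3 → write 1 carry 1
  1×2+1 = 3 → write 1 carry 1
  1×2+1 = 3 → write 1 carry 1
  0×2+1 = 1 → write 1
  0×2 = 0 → write 0
  0×2 = 0 → write 0
  0×2 = 0 → write 0
  0×2 = 0 → write 0
  0×2 = 0 → write 0
  0×2 = 0 → write 0
  1×2 = 2 → write 0 carry 1
  remaining carry: 1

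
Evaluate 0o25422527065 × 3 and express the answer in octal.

0o100470005237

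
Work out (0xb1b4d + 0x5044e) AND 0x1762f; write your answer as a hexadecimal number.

0x160b

Add column by column in base 16, right to left:
  d+e = b carry 1
  4+4+1 = 9
  b+4 = f
  1+0 = 1
  b+5 = 0 carry 1
  final carry 1
Sum = 0x101f9b; now AND with 0x1762f:
  1&0=0, 0&1=0, 1&7=1, f&6=6, 9&2=0, b&f=b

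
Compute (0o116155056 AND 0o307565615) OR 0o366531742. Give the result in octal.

0o366575756

0o116155056 AND 0o307565615 = 0o106145014.
Then OR with 0o366531742.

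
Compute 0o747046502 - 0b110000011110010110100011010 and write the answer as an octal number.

0o143220050

0b110000011110010110100011010 = 0o603626432 in octal.
Subtract column by column in base 8:
  2-2 → 0
  0-3 → 5 (borrow)
  5-4-1 → 0
  6-6 → 0
  4-2 → 2
  0-6 → 2 (borrow)
  7-3-1 → 3
  4-0 → 4
  7-6 → 1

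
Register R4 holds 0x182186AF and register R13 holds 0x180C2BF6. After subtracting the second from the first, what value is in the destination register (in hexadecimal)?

Subtract column by column in base 16:
  F-6 → 9
  A-F → B (borrow)
  6-B-1 → A (borrow)
  8-2-1 → 5
  1-C → 5 (borrow)
  2-0-1 → 1
  8-8 → 0
  1-1 → 0

0x155AB9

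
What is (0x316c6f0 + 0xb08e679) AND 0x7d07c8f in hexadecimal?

0x6102c09

Add column by column in base 16, right to left:
  0+9 = 9
  f+7 = 6 carry 1
  6+6+1 = d
  c+e = a carry 1
  6+8+1 = f
  1+0 = 1
  3+b = e
Sum = 0xe1fad69; now AND with 0x7d07c8f:
  e&7=6, 1&d=1, f&0=0, a&7=2, d&c=c, 6&8=0, 9&f=9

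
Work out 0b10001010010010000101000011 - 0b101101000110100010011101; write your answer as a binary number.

Subtract column by column in base 2:
  1-1 → 0
  1-0 → 1
  0-1 → 1 (borrow)
  0-1-1 → 0 (borrow)
  0-1-1 → 0 (borrow)
  0-0-1 → 1 (borrow)
  1-0-1 → 0
  0-1 → 1 (borrow)
  1-0-1 → 0
  0-0 → 0
  0-0 → 0
  0-1 → 1 (borrow)
  0-0-1 → 1 (borrow)
  1-1-1 → 1 (borrow)
  0-1-1 → 0 (borrow)
  0-0-1 → 1 (borrow)
  1-0-1 → 0
  0-0 → 0
  0-1 → 1 (borrow)
  1-0-1 → 0
  0-1 → 1 (borrow)
  1-1-1 → 1 (borrow)
  0-0-1 → 1 (borrow)
  0-1-1 → 0 (borrow)
  0-0-1 → 1 (borrow)
  1-0-1 → 0

0b1011101001011100010100110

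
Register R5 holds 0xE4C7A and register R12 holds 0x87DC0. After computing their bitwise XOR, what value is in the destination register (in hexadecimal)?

0x631BA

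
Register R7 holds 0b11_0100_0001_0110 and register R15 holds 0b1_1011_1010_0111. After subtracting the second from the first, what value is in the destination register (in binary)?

Subtract column by column in base 2:
  0-1 → 1 (borrow)
  1-1-1 → 1 (borrow)
  1-1-1 → 1 (borrow)
  0-0-1 → 1 (borrow)
  1-0-1 → 0
  0-1 → 1 (borrow)
  0-0-1 → 1 (borrow)
  0-1-1 → 0 (borrow)
  0-1-1 → 0 (borrow)
  0-1-1 → 0 (borrow)
  1-0-1 → 0
  0-1 → 1 (borrow)
  1-1-1 → 1 (borrow)
  1-0-1 → 0

0b1100001101111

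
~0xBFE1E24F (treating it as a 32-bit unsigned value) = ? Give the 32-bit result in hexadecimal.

Each hex digit d becomes F−d:
  B→4, F→0, E→1, 1→E, E→1, 2→D, 4→B, F→0

0x401E1DB0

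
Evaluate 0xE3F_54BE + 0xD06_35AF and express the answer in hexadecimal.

0x1B458A6D

Add column by column in base 16, right to left:
  E+F = D carry 1
  B+A+1 = 6 carry 1
  4+5+1 = A
  5+3 = 8
  F+6 = 5 carry 1
  3+0+1 = 4
  E+D = B carry 1
  final carry 1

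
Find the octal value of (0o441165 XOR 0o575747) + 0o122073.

First 0o441165 XOR 0o575747 = 0o134622.
Add column by column in base 8, right to left:
  2+3 = 5
  2+7 = 1 carry 1
  6+0+1 = 7
  4+2 = 6
  3+2 = 5
  1+1 = 2

0o256715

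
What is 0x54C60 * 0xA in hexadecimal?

0x34FBC0

Multiply each base-16 digit by 10, carrying:
  0×10 = 0 → write 0
  6×10 = 60 → write C carry 3
  C×10+3 = 123 → write B carry 7
  4×10+7 = 47 → write F carry 2
  5×10+2 = 52 → write 4 carry 3
  remaining carry: 3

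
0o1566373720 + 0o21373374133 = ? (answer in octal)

0o23161770053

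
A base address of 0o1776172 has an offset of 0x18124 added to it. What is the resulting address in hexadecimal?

0o1776172 = 0x7FC7A in hexadecimal.
Add column by column in base 16, right to left:
  A+4 = E
  7+2 = 9
  C+1 = D
  F+8 = 7 carry 1
  7+1+1 = 9

0x97D9E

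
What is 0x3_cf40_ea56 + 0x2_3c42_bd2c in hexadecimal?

0x60b83a782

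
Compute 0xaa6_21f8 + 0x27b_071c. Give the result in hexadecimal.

Add column by column in base 16, right to left:
  8+c = 4 carry 1
  f+1+1 = 1 carry 1
  1+7+1 = 9
  2+0 = 2
  6+b = 1 carry 1
  a+7+1 = 2 carry 1
  a+2+1 = d

0xd212914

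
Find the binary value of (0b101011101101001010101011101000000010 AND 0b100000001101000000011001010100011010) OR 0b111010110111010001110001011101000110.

0b111010111111010001111001011101000110

0b101011101101001010101011101000000010 AND 0b100000001101000000011001010100011010 = 0b100000001101000000001001000000000010.
Then OR with 0b111010110111010001110001011101000110.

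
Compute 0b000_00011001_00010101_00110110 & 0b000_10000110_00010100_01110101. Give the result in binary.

AND bit by bit (1 only where both bits are 1):
  000000110010001010100110110
& 000100001100001010001110101
= 000000000000001010000110100

0b000000000000001010000110100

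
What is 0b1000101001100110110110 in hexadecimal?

0x2299B6

Group the bits into nibbles: 0010 0010 1001 1001 1011 0110 → 2299B6.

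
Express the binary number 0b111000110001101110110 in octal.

0o7061566

Group the bits in threes: 111 000 110 001 101 110 110 → 7061566.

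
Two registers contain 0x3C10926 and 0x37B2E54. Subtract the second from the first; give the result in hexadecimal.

0x45DAD2

Subtract column by column in base 16:
  6-4 → 2
  2-5 → D (borrow)
  9-E-1 → A (borrow)
  0-2-1 → D (borrow)
  1-B-1 → 5 (borrow)
  C-7-1 → 4
  3-3 → 0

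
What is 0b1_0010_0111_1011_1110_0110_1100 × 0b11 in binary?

0b11011101110011101101000100

Multiply each base-2 digit by 3, carrying:
  0×3 = 0 → write 0
  0×3 = 0 → write 0
  1×3 = 3 → write 1 carry 1
  1×3+1 = 4 → write 0 carry 2
  0×3+2 = 2 → write 0 carry 1
  1×3+1 = 4 → write 0 carry 2
  1×3+2 = 5 → write 1 carry 2
  0×3+2 = 2 → write 0 carry 1
  0×3+1 = 1 → write 1
  1×3 = 3 → write 1 carry 1
  1×3+1 = 4 → write 0 carry 2
  1×3+2 = 5 → write 1 carry 2
  1×3+2 = 5 → write 1 carry 2
  1×3+2 = 5 → write 1 carry 2
  0×3+2 = 2 → write 0 carry 1
  1×3+1 = 4 → write 0 carry 2
  1×3+2 = 5 → write 1 carry 2
  1×3+2 = 5 → write 1 carry 2
  1×3+2 = 5 → write 1 carry 2
  0×3+2 = 2 → write 0 carry 1
  0×3+1 = 1 → write 1
  1×3 = 3 → write 1 carry 1
  0×3+1 = 1 → write 1
  0×3 = 0 → write 0
  1×3 = 3 → write 1 carry 1
  remaining carry: 1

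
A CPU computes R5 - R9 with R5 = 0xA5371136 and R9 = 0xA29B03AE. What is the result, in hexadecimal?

0x29C0D88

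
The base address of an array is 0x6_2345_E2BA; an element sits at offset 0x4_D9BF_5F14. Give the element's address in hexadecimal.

Add column by column in base 16, right to left:
  A+4 = E
  B+1 = C
  2+F = 1 carry 1
  E+5+1 = 4 carry 1
  5+F+1 = 5 carry 1
  4+B+1 = 0 carry 1
  3+9+1 = D
  2+D = F
  6+4 = A

0xAFD0541CE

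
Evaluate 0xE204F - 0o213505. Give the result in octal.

0o3204412

0xE204F = 0o3420117 in octal.
Subtract column by column in base 8:
  7-5 → 2
  1-0 → 1
  1-5 → 4 (borrow)
  0-3-1 → 4 (borrow)
  2-1-1 → 0
  4-2 → 2
  3-0 → 3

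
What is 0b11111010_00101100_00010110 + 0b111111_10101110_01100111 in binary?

0b1001110011101101001111101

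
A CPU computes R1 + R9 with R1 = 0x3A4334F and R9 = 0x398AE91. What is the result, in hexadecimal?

0x73CE1E0

Add column by column in base 16, right to left:
  F+1 = 0 carry 1
  4+9+1 = E
  3+E = 1 carry 1
  3+A+1 = E
  4+8 = C
  A+9 = 3 carry 1
  3+3+1 = 7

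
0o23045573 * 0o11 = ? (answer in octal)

0o253523523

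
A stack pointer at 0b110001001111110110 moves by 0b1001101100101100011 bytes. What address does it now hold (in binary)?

Add column by column in base 2, right to left:
  0+1 = 1
  1+1 = 0 carry 1
  1+0+1 = 0 carry 1
  0+0+1 = 1
  1+0 = 1
  1+1 = 0 carry 1
  1+1+1 = 1 carry 1
  1+0+1 = 0 carry 1
  1+1+1 = 1 carry 1
  1+0+1 = 0 carry 1
  0+0+1 = 1
  0+1 = 1
  1+1 = 0 carry 1
  0+0+1 = 1
  0+1 = 1
  0+1 = 1
  1+0 = 1
  1+0 = 1
  0+1 = 1

0b1111110110101011001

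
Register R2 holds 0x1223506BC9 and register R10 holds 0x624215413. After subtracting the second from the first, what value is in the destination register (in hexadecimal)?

Subtract column by column in base 16:
  9-3 → 6
  C-1 → B
  B-4 → 7
  6-5 → 1
  0-1 → F (borrow)
  5-2-1 → 2
  3-4 → F (borrow)
  2-2-1 → F (borrow)
  2-6-1 → B (borrow)
  1-0-1 → 0

0xBFF2F17B6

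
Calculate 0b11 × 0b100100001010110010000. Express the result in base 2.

0b1101100100000010110000

Multiply each base-2 digit by 3, carrying:
  0×3 = 0 → write 0
  0×3 = 0 → write 0
  0×3 = 0 → write 0
  0×3 = 0 → write 0
  1×3 = 3 → write 1 carry 1
  0×3+1 = 1 → write 1
  0×3 = 0 → write 0
  1×3 = 3 → write 1 carry 1
  1×3+1 = 4 → write 0 carry 2
  0×3+2 = 2 → write 0 carry 1
  1×3+1 = 4 → write 0 carry 2
  0×3+2 = 2 → write 0 carry 1
  1×3+1 = 4 → write 0 carry 2
  0×3+2 = 2 → write 0 carry 1
  0×3+1 = 1 → write 1
  0×3 = 0 → write 0
  0×3 = 0 → write 0
  1×3 = 3 → write 1 carry 1
  0×3+1 = 1 → write 1
  0×3 = 0 → write 0
  1×3 = 3 → write 1 carry 1
  remaining carry: 1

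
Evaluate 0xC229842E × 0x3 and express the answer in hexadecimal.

0x2467C8C8A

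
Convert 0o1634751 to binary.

0b1110011100111101001

Each octal digit is 3 bits: 1=001 6=110 3=011 4=100 7=111 5=101 1=001.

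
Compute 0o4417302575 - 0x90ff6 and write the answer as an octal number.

0o4415072607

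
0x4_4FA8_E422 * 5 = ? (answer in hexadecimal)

0x158E4C74AA

Multiply each base-16 digit by 5, carrying:
  2×5 = 10 → write A
  2×5 = 10 → write A
  4×5 = 20 → write 4 carry 1
  E×5+1 = 71 → write 7 carry 4
  8×5+4 = 44 → write C carry 2
  A×5+2 = 52 → write 4 carry 3
  F×5+3 = 78 → write E carry 4
  4×5+4 = 24 → write 8 carry 1
  4×5+1 = 21 → write 5 carry 1
  remaining carry: 1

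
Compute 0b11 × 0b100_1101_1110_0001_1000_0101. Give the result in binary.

Multiply each base-2 digit by 3, carrying:
  1×3 = 3 → write 1 carry 1
  0×3+1 = 1 → write 1
  1×3 = 3 → write 1 carry 1
  0×3+1 = 1 → write 1
  0×3 = 0 → write 0
  0×3 = 0 → write 0
  0×3 = 0 → write 0
  1×3 = 3 → write 1 carry 1
  1×3+1 = 4 → write 0 carry 2
  0×3+2 = 2 → write 0 carry 1
  0×3+1 = 1 → write 1
  0×3 = 0 → write 0
  0×3 = 0 → write 0
  1×3 = 3 → write 1 carry 1
  1×3+1 = 4 → write 0 carry 2
  1×3+2 = 5 → write 1 carry 2
  1×3+2 = 5 → write 1 carry 2
  0×3+2 = 2 → write 0 carry 1
  1×3+1 = 4 → write 0 carry 2
  1×3+2 = 5 → write 1 carry 2
  0×3+2 = 2 → write 0 carry 1
  0×3+1 = 1 → write 1
  1×3 = 3 → write 1 carry 1
  remaining carry: 1

0b111010011010010010001111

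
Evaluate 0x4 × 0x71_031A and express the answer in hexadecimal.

0x1C40C68

Multiply each base-16 digit by 4, carrying:
  A×4 = 40 → write 8 carry 2
  1×4+2 = 6 → write 6
  3×4 = 12 → write C
  0×4 = 0 → write 0
  1×4 = 4 → write 4
  7×4 = 28 → write C carry 1
  remaining carry: 1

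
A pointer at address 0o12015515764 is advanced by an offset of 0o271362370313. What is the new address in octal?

0o303400106277

Add column by column in base 8, right to left:
  4+3 = 7
  6+1 = 7
  7+3 = 2 carry 1
  5+0+1 = 6
  1+7 = 0 carry 1
  5+3+1 = 1 carry 1
  5+2+1 = 0 carry 1
  1+6+1 = 0 carry 1
  0+3+1 = 4
  2+1 = 3
  1+7 = 0 carry 1
  0+2+1 = 3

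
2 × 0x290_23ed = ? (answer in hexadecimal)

Multiply each base-16 digit by 2, carrying:
  d×2 = 26 → write a carry 1
  e×2+1 = 29 → write d carry 1
  3×2+1 = 7 → write 7
  2×2 = 4 → write 4
  0×2 = 0 → write 0
  9×2 = 18 → write 2 carry 1
  2×2+1 = 5 → write 5

0x52047da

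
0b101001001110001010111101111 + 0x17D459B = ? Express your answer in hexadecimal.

0x6A45B8A

0b101001001110001010111101111 = 0x52715EF in hexadecimal.
Add column by column in base 16, right to left:
  F+B = A carry 1
  E+9+1 = 8 carry 1
  5+5+1 = B
  1+4 = 5
  7+D = 4 carry 1
  2+7+1 = A
  5+1 = 6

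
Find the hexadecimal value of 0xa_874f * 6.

Multiply each base-16 digit by 6, carrying:
  f×6 = 90 → write a carry 5
  4×6+5 = 29 → write d carry 1
  7×6+1 = 43 → write b carry 2
  8×6+2 = 50 → write 2 carry 3
  a×6+3 = 63 → write f carry 3
  remaining carry: 3

0x3f2bda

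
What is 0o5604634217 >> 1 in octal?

0o2702316107

1 bits is not a whole number of base-8 digits; in binary: 101110000100110011100010001111 >> 1 = 10111000010011001110001000111.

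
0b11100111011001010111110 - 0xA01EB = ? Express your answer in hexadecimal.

0x69B0D3

0b11100111011001010111110 = 0x73B2BE in hexadecimal.
Subtract column by column in base 16:
  E-B → 3
  B-E → D (borrow)
  2-1-1 → 0
  B-0 → B
  3-A → 9 (borrow)
  7-0-1 → 6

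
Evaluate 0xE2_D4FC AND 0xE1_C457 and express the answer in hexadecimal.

0xE0C454

AND each hex digit independently (no carries):
  E&E=E, 2&1=0, D&C=C, 4&4=4, F&5=5, C&7=4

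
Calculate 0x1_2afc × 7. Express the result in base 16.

0x82ce4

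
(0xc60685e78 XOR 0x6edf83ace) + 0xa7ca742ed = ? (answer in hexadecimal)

0x150a37a7a3

First 0xc60685e78 XOR 0x6edf83ace = 0xa8d9064b6.
Add column by column in base 16, right to left:
  6+d = 3 carry 1
  b+e+1 = a carry 1
  4+2+1 = 7
  6+4 = a
  0+7 = 7
  9+a = 3 carry 1
  d+c+1 = a carry 1
  8+7+1 = 0 carry 1
  a+a+1 = 5 carry 1
  final carry 1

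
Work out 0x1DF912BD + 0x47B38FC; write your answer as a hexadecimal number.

Add column by column in base 16, right to left:
  D+C = 9 carry 1
  B+F+1 = B carry 1
  2+8+1 = B
  1+3 = 4
  9+B = 4 carry 1
  F+7+1 = 7 carry 1
  D+4+1 = 2 carry 1
  1+0+1 = 2

0x22744BB9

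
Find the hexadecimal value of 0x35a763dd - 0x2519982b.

0x108dcbb2

Subtract column by column in base 16:
  d-b → 2
  d-2 → b
  3-8 → b (borrow)
  6-9-1 → c (borrow)
  7-9-1 → d (borrow)
  a-1-1 → 8
  5-5 → 0
  3-2 → 1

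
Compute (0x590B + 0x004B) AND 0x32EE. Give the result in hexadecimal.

0x1046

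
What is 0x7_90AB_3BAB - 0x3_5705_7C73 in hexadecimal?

0x439A5BF38

Subtract column by column in base 16:
  B-3 → 8
  A-7 → 3
  B-C → F (borrow)
  3-7-1 → B (borrow)
  B-5-1 → 5
  A-0 → A
  0-7 → 9 (borrow)
  9-5-1 → 3
  7-3 → 4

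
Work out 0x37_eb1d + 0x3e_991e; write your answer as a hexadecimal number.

Add column by column in base 16, right to left:
  d+e = b carry 1
  1+1+1 = 3
  b+9 = 4 carry 1
  e+9+1 = 8 carry 1
  7+e+1 = 6 carry 1
  3+3+1 = 7

0x76843b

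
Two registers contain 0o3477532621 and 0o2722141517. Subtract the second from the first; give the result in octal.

0o555371102

Subtract column by column in base 8:
  1-7 → 2 (borrow)
  2-1-1 → 0
  6-5 → 1
  2-1 → 1
  3-4 → 7 (borrow)
  5-1-1 → 3
  7-2 → 5
  7-2 → 5
  4-7 → 5 (borrow)
  3-2-1 → 0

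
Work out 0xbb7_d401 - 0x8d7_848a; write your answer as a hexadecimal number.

0x2e04f77

Subtract column by column in base 16:
  1-a → 7 (borrow)
  0-8-1 → 7 (borrow)
  4-4-1 → f (borrow)
  d-8-1 → 4
  7-7 → 0
  b-d → e (borrow)
  b-8-1 → 2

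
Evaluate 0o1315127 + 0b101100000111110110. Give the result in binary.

0o1315127 = 0b1011001101001010111 in binary.
Add column by column in base 2, right to left:
  1+0 = 1
  1+1 = 0 carry 1
  1+1+1 = 1 carry 1
  0+0+1 = 1
  1+1 = 0 carry 1
  0+1+1 = 0 carry 1
  1+1+1 = 1 carry 1
  0+1+1 = 0 carry 1
  0+1+1 = 0 carry 1
  1+0+1 = 0 carry 1
  0+0+1 = 1
  1+0 = 1
  1+0 = 1
  0+0 = 0
  0+1 = 1
  1+1 = 0 carry 1
  1+0+1 = 0 carry 1
  0+1+1 = 0 carry 1
  1+0+1 = 0 carry 1
  final carry 1

0b10000101110001001101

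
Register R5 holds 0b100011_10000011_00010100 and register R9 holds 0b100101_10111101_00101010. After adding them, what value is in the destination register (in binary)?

Add column by column in base 2, right to left:
  0+0 = 0
  0+1 = 1
  1+0 = 1
  0+1 = 1
  1+0 = 1
  0+1 = 1
  0+0 = 0
  0+0 = 0
  1+1 = 0 carry 1
  1+0+1 = 0 carry 1
  0+1+1 = 0 carry 1
  0+1+1 = 0 carry 1
  0+1+1 = 0 carry 1
  0+1+1 = 0 carry 1
  0+0+1 = 1
  1+1 = 0 carry 1
  1+1+1 = 1 carry 1
  1+0+1 = 0 carry 1
  0+1+1 = 0 carry 1
  0+0+1 = 1
  0+0 = 0
  1+1 = 0 carry 1
  final carry 1

0b10010010100000000111110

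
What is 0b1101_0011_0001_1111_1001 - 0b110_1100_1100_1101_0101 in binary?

Subtract column by column in base 2:
  1-1 → 0
  0-0 → 0
  0-1 → 1 (borrow)
  1-0-1 → 0
  1-1 → 0
  1-0 → 1
  1-1 → 0
  1-1 → 0
  1-0 → 1
  0-0 → 0
  0-1 → 1 (borrow)
  0-1-1 → 0 (borrow)
  1-0-1 → 0
  1-0 → 1
  0-1 → 1 (borrow)
  0-1-1 → 0 (borrow)
  1-0-1 → 0
  0-1 → 1 (borrow)
  1-1-1 → 1 (borrow)
  1-0-1 → 0

0b1100110010100100100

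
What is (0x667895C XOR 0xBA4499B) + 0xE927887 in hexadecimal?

0x1C56394E

First 0x667895C XOR 0xBA4499B = 0xDC3C0C7.
Add column by column in base 16, right to left:
  7+7 = E
  C+8 = 4 carry 1
  0+8+1 = 9
  C+7 = 3 carry 1
  3+2+1 = 6
  C+9 = 5 carry 1
  D+E+1 = C carry 1
  final carry 1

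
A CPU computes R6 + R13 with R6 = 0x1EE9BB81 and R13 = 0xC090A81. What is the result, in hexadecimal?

Add column by column in base 16, right to left:
  1+1 = 2
  8+8 = 0 carry 1
  B+A+1 = 6 carry 1
  B+0+1 = C
  9+9 = 2 carry 1
  E+0+1 = F
  E+C = A carry 1
  1+0+1 = 2

0x2AF2C602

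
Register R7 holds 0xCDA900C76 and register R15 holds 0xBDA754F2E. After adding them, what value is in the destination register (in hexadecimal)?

0x18B5055BA4

Add column by column in base 16, right to left:
  6+E = 4 carry 1
  7+2+1 = A
  C+F = B carry 1
  0+4+1 = 5
  0+5 = 5
  9+7 = 0 carry 1
  A+A+1 = 5 carry 1
  D+D+1 = B carry 1
  C+B+1 = 8 carry 1
  final carry 1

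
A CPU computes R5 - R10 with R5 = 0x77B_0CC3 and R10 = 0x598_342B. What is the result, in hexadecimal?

0x1E2D898

Subtract column by column in base 16:
  3-B → 8 (borrow)
  C-2-1 → 9
  C-4 → 8
  0-3 → D (borrow)
  B-8-1 → 2
  7-9 → E (borrow)
  7-5-1 → 1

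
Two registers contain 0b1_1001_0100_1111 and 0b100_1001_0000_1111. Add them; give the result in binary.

0b110001001011110

Add column by column in base 2, right to left:
  1+1 = 0 carry 1
  1+1+1 = 1 carry 1
  1+1+1 = 1 carry 1
  1+1+1 = 1 carry 1
  0+0+1 = 1
  0+0 = 0
  1+0 = 1
  0+0 = 0
  1+1 = 0 carry 1
  0+0+1 = 1
  0+0 = 0
  1+1 = 0 carry 1
  1+0+1 = 0 carry 1
  0+0+1 = 1
  0+1 = 1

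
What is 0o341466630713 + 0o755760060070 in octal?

0o1317446711003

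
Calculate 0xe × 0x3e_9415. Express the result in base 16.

Multiply each base-16 digit by 14, carrying:
  5×14 = 70 → write 6 carry 4
  1×14+4 = 18 → write 2 carry 1
  4×14+1 = 57 → write 9 carry 3
  9×14+3 = 129 → write 1 carry 8
  e×14+8 = 204 → write c carry 12
  3×14+12 = 54 → write 6 carry 3
  remaining carry: 3

0x36c1926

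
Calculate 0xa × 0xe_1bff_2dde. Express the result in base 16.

0x8d17f7caac

Multiply each base-16 digit by 10, carrying:
  e×10 = 140 → write c carry 8
  d×10+8 = 138 → write a carry 8
  d×10+8 = 138 → write a carry 8
  2×10+8 = 28 → write c carry 1
  f×10+1 = 151 → write 7 carry 9
  f×10+9 = 159 → write f carry 9
  b×10+9 = 119 → write 7 carry 7
  1×10+7 = 17 → write 1 carry 1
  e×10+1 = 141 → write d carry 8
  remaining carry: 8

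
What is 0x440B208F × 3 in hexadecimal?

0xCC2161AD

Multiply each base-16 digit by 3, carrying:
  F×3 = 45 → write D carry 2
  8×3+2 = 26 → write A carry 1
  0×3+1 = 1 → write 1
  2×3 = 6 → write 6
  B×3 = 33 → write 1 carry 2
  0×3+2 = 2 → write 2
  4×3 = 12 → write C
  4×3 = 12 → write C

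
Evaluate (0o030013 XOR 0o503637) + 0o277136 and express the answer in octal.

0o1032762

First 0o030013 XOR 0o503637 = 0o533624.
Add column by column in base 8, right to left:
  4+6 = 2 carry 1
  2+3+1 = 6
  6+1 = 7
  3+7 = 2 carry 1
  3+7+1 = 3 carry 1
  5+2+1 = 0 carry 1
  final carry 1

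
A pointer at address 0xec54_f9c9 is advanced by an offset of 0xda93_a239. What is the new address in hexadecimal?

Add column by column in base 16, right to left:
  9+9 = 2 carry 1
  c+3+1 = 0 carry 1
  9+2+1 = c
  f+a = 9 carry 1
  4+3+1 = 8
  5+9 = e
  c+a = 6 carry 1
  e+d+1 = c carry 1
  final carry 1

0x1c6e89c02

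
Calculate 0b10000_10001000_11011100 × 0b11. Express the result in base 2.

0b1100011001101010010100

Multiply each base-2 digit by 3, carrying:
  0×3 = 0 → write 0
  0×3 = 0 → write 0
  1×3 = 3 → write 1 carry 1
  1×3+1 = 4 → write 0 carry 2
  1×3+2 = 5 → write 1 carry 2
  0×3+2 = 2 → write 0 carry 1
  1×3+1 = 4 → write 0 carry 2
  1×3+2 = 5 → write 1 carry 2
  0×3+2 = 2 → write 0 carry 1
  0×3+1 = 1 → write 1
  0×3 = 0 → write 0
  1×3 = 3 → write 1 carry 1
  0×3+1 = 1 → write 1
  0×3 = 0 → write 0
  0×3 = 0 → write 0
  1×3 = 3 → write 1 carry 1
  0×3+1 = 1 → write 1
  0×3 = 0 → write 0
  0×3 = 0 → write 0
  0×3 = 0 → write 0
  1×3 = 3 → write 1 carry 1
  remaining carry: 1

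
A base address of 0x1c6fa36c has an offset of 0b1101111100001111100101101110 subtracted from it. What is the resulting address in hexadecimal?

0b1101111100001111100101101110 = 0xdf0f96e in hexadecimal.
Subtract column by column in base 16:
  c-e → e (borrow)
  6-6-1 → f (borrow)
  3-9-1 → 9 (borrow)
  a-f-1 → a (borrow)
  f-0-1 → e
  6-f → 7 (borrow)
  c-d-1 → e (borrow)
  1-0-1 → 0

0xe7ea9fe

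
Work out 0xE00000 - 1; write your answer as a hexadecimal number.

0xDFFFFF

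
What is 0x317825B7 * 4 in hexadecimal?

0xC5E096DC

Multiply each base-16 digit by 4, carrying:
  7×4 = 28 → write C carry 1
  B×4+1 = 45 → write D carry 2
  5×4+2 = 22 → write 6 carry 1
  2×4+1 = 9 → write 9
  8×4 = 32 → write 0 carry 2
  7×4+2 = 30 → write E carry 1
  1×4+1 = 5 → write 5
  3×4 = 12 → write C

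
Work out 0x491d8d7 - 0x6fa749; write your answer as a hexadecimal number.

Subtract column by column in base 16:
  7-9 → e (borrow)
  d-4-1 → 8
  8-7 → 1
  d-a → 3
  1-f → 2 (borrow)
  9-6-1 → 2
  4-0 → 4

0x422318e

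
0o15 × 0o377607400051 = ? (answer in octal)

Multiply each base-8 digit by 13, carrying:
  1×13 = 13 → write 5 carry 1
  5×13+1 = 66 → write 2 carry 8
  0×13+8 = 8 → write 0 carry 1
  0×13+1 = 1 → write 1
  0×13 = 0 → write 0
  4×13 = 52 → write 4 carry 6
  7×13+6 = 97 → write 1 carry 12
  0×13+12 = 12 → write 4 carry 1
  6×13+1 = 79 → write 7 carry 9
  7×13+9 = 100 → write 4 carry 12
  7×13+12 = 103 → write 7 carry 12
  3×13+12 = 51 → write 3 carry 6
  remaining carry: 6

0o6374741401025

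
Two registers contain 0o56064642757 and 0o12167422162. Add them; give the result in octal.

Add column by column in base 8, right to left:
  7+2 = 1 carry 1
  5+6+1 = 4 carry 1
  7+1+1 = 1 carry 1
  2+2+1 = 5
  4+2 = 6
  6+4 = 2 carry 1
  4+7+1 = 4 carry 1
  6+6+1 = 5 carry 1
  0+1+1 = 2
  6+2 = 0 carry 1
  5+1+1 = 7

0o70254265141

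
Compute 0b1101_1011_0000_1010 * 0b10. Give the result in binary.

Multiply each base-2 digit by 2, carrying:
  0×2 = 0 → write 0
  1×2 = 2 → write 0 carry 1
  0×2+1 = 1 → write 1
  1×2 = 2 → write 0 carry 1
  0×2+1 = 1 → write 1
  0×2 = 0 → write 0
  0×2 = 0 → write 0
  0×2 = 0 → write 0
  1×2 = 2 → write 0 carry 1
  1×2+1 = 3 → write 1 carry 1
  0×2+1 = 1 → write 1
  1×2 = 2 → write 0 carry 1
  1×2+1 = 3 → write 1 carry 1
  0×2+1 = 1 → write 1
  1×2 = 2 → write 0 carry 1
  1×2+1 = 3 → write 1 carry 1
  remaining carry: 1

0b11011011000010100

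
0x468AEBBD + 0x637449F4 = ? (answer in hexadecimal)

0xA9FF35B1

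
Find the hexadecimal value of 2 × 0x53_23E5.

0xA647CA

Multiply each base-16 digit by 2, carrying:
  5×2 = 10 → write A
  E×2 = 28 → write C carry 1
  3×2+1 = 7 → write 7
  2×2 = 4 → write 4
  3×2 = 6 → write 6
  5×2 = 10 → write A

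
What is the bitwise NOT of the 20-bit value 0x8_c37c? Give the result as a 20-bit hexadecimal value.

0x73c83

Each hex digit d becomes f−d:
  8→7, c→3, 3→c, 7→8, c→3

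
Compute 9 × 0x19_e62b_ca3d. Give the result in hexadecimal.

0xe9178a1c25

Multiply each base-16 digit by 9, carrying:
  d×9 = 117 → write 5 carry 7
  3×9+7 = 34 → write 2 carry 2
  a×9+2 = 92 → write c carry 5
  c×9+5 = 113 → write 1 carry 7
  b×9+7 = 106 → write a carry 6
  2×9+6 = 24 → write 8 carry 1
  6×9+1 = 55 → write 7 carry 3
  e×9+3 = 129 → write 1 carry 8
  9×9+8 = 89 → write 9 carry 5
  1×9+5 = 14 → write e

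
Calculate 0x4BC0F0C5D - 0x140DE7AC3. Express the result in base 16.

0x37B30919A

Subtract column by column in base 16:
  D-3 → A
  5-C → 9 (borrow)
  C-A-1 → 1
  0-7 → 9 (borrow)
  F-E-1 → 0
  0-D → 3 (borrow)
  C-0-1 → B
  B-4 → 7
  4-1 → 3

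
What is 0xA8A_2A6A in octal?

Expand each hex digit to 4 bits: A=1010 8=1000 A=1010 2=0010 A=1010 6=0110 A=1010.
Group the bits in threes: 001 010 100 010 100 010 101 001 101 010 → 1242425152.

0o1242425152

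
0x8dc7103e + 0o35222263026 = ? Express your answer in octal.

0o57004073124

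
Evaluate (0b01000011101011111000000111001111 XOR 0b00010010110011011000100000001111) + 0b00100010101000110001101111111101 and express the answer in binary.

0b1110100000001010010010110111101

First 0b01000011101011111000000111001111 XOR 0b00010010110011011000100000001111 = 0b01010001011000100000100111000000.
Add column by column in base 2, right to left:
  0+1 = 1
  0+0 = 0
  0+1 = 1
  0+1 = 1
  0+1 = 1
  0+1 = 1
  1+1 = 0 carry 1
  1+1+1 = 1 carry 1
  1+1+1 = 1 carry 1
  0+1+1 = 0 carry 1
  0+0+1 = 1
  1+1 = 0 carry 1
  0+1+1 = 0 carry 1
  0+0+1 = 1
  0+0 = 0
  0+0 = 0
  0+1 = 1
  1+1 = 0 carry 1
  0+0+1 = 1
  0+0 = 0
  0+0 = 0
  1+1 = 0 carry 1
  1+0+1 = 0 carry 1
  0+1+1 = 0 carry 1
  1+0+1 = 0 carry 1
  0+1+1 = 0 carry 1
  0+0+1 = 1
  0+0 = 0
  1+0 = 1
  0+1 = 1
  1+0 = 1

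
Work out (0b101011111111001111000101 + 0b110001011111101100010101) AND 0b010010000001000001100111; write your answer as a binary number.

0b10000000000000001000010

Add column by column in base 2, right to left:
  1+1 = 0 carry 1
  0+0+1 = 1
  1+1 = 0 carry 1
  0+0+1 = 1
  0+1 = 1
  0+0 = 0
  1+0 = 1
  1+0 = 1
  1+1 = 0 carry 1
  1+1+1 = 1 carry 1
  0+0+1 = 1
  0+1 = 1
  1+1 = 0 carry 1
  1+1+1 = 1 carry 1
  1+1+1 = 1 carry 1
  1+1+1 = 1 carry 1
  1+1+1 = 1 carry 1
  1+0+1 = 0 carry 1
  1+1+1 = 1 carry 1
  1+0+1 = 0 carry 1
  0+0+1 = 1
  1+0 = 1
  0+1 = 1
  1+1 = 0 carry 1
  final carry 1
Sum = 0b1011101011110111011011010; now AND with 0b010010000001000001100111:
  1011101011110111011011010
& 0010010000001000001100111
= 0010000000000000001000010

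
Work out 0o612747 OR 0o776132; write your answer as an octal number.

OR each oct digit independently (no carries):
  6|7=7, 1|7=7, 2|6=6, 7|1=7, 4|3=7, 7|2=7

0o776777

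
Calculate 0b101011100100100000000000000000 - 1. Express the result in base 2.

0b101011100100011111111111111111

The trailing 17 digits are 0, so subtracting 1 borrows through: they become 1 and the next digit up decrements.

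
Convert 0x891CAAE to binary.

Expand each hex digit to 4 bits: 8=1000 9=1001 1=0001 C=1100 A=1010 A=1010 E=1110.

0b1000100100011100101010101110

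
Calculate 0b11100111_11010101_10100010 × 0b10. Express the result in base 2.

0b1110011111010101101000100

Multiply each base-2 digit by 2, carrying:
  0×2 = 0 → write 0
  1×2 = 2 → write 0 carry 1
  0×2+1 = 1 → write 1
  0×2 = 0 → write 0
  0×2 = 0 → write 0
  1×2 = 2 → write 0 carry 1
  0×2+1 = 1 → write 1
  1×2 = 2 → write 0 carry 1
  1×2+1 = 3 → write 1 carry 1
  0×2+1 = 1 → write 1
  1×2 = 2 → write 0 carry 1
  0×2+1 = 1 → write 1
  1×2 = 2 → write 0 carry 1
  0×2+1 = 1 → write 1
  1×2 = 2 → write 0 carry 1
  1×2+1 = 3 → write 1 carry 1
  1×2+1 = 3 → write 1 carry 1
  1×2+1 = 3 → write 1 carry 1
  1×2+1 = 3 → write 1 carry 1
  0×2+1 = 1 → write 1
  0×2 = 0 → write 0
  1×2 = 2 → write 0 carry 1
  1×2+1 = 3 → write 1 carry 1
  1×2+1 = 3 → write 1 carry 1
  remaining carry: 1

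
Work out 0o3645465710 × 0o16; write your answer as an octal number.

Multiply each base-8 digit by 14, carrying:
  0×14 = 0 → write 0
  1×14 = 14 → write 6 carry 1
  7×14+1 = 99 → write 3 carry 12
  5×14+12 = 82 → write 2 carry 10
  6×14+10 = 94 → write 6 carry 11
  4×14+11 = 67 → write 3 carry 8
  5×14+8 = 78 → write 6 carry 9
  4×14+9 = 65 → write 1 carry 8
  6×14+8 = 92 → write 4 carry 11
  3×14+11 = 53 → write 5 carry 6
  remaining carry: 6

0o65416362360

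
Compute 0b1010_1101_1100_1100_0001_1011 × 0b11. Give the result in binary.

Multiply each base-2 digit by 3, carrying:
  1×3 = 3 → write 1 carry 1
  1×3+1 = 4 → write 0 carry 2
  0×3+2 = 2 → write 0 carry 1
  1×3+1 = 4 → write 0 carry 2
  1×3+2 = 5 → write 1 carry 2
  0×3+2 = 2 → write 0 carry 1
  0×3+1 = 1 → write 1
  0×3 = 0 → write 0
  0×3 = 0 → write 0
  0×3 = 0 → write 0
  1×3 = 3 → write 1 carry 1
  1×3+1 = 4 → write 0 carry 2
  0×3+2 = 2 → write 0 carry 1
  0×3+1 = 1 → write 1
  1×3 = 3 → write 1 carry 1
  1×3+1 = 4 → write 0 carry 2
  1×3+2 = 5 → write 1 carry 2
  0×3+2 = 2 → write 0 carry 1
  1×3+1 = 4 → write 0 carry 2
  1×3+2 = 5 → write 1 carry 2
  0×3+2 = 2 → write 0 carry 1
  1×3+1 = 4 → write 0 carry 2
  0×3+2 = 2 → write 0 carry 1
  1×3+1 = 4 → write 0 carry 2
  remaining carry: 10

0b10000010010110010001010001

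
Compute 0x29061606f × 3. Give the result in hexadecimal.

0x7b124214d

Multiply each base-16 digit by 3, carrying:
  f×3 = 45 → write d carry 2
  6×3+2 = 20 → write 4 carry 1
  0×3+1 = 1 → write 1
  6×3 = 18 → write 2 carry 1
  1×3+1 = 4 → write 4
  6×3 = 18 → write 2 carry 1
  0×3+1 = 1 → write 1
  9×3 = 27 → write b carry 1
  2×3+1 = 7 → write 7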